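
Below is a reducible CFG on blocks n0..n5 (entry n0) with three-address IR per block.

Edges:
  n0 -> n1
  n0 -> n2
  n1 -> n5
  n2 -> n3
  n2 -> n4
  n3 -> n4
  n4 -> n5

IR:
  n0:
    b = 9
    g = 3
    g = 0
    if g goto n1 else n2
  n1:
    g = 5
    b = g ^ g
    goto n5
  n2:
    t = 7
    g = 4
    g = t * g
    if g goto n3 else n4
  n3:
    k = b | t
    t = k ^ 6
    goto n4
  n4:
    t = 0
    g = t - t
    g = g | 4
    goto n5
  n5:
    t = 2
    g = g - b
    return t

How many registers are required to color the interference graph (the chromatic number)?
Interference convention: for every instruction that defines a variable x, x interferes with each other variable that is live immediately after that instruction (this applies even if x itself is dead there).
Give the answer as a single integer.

Per-block:
  n0 def {b,g} use ∅
  n1 def {b,g} use ∅
  n2 def {g,t} use ∅
  n3 def {k,t} use {b,t}
  n4 def {g,t} use ∅
  n5 def {g,t} use {b,g}

Liveness:
  n0: in=∅ out={b}
  n1: in=∅ out={b,g}
  n2: in={b} out={b,t}
  n3: in={b,t} out={b}
  n4: in={b} out={b,g}
  n5: in={b,g} out=∅

Conflict graph:
  b — {g,k,t}
  g — {b,t}
  k — {b}
  t — {b,g}

Chromatic number:
  {b,g,t} pairwise interfere (3-clique) ⇒ χ ≥ 3
  assign b→R0 g→R1 k→R1 t→R2 — no edge inside a register ⇒ χ ≤ 3
  χ = 3

Answer: 3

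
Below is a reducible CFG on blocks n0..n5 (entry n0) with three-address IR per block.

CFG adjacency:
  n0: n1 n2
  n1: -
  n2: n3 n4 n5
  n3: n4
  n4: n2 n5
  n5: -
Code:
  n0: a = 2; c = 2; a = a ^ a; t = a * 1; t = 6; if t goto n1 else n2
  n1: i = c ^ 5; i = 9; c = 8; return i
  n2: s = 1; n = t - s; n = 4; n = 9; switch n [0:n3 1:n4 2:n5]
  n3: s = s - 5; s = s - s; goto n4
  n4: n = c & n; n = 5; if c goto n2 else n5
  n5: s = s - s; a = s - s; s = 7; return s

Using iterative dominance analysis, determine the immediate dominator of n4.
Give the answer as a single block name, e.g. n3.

Answer: n2

Derivation:
idom tree: n1←n0 n2←n0 n3←n2 n4←n2 n5←n2
Dom∩ at merges:
  n2: preds {n0,n4}: {n0} ∩ {n0,n2,n4} = {n0}; idom=n0
  n4: preds {n2,n3}: {n0,n2} ∩ {n0,n2,n3} = {n0,n2}; idom=n2
  n5: preds {n2,n4}: {n0,n2} ∩ {n0,n2,n4} = {n0,n2}; idom=n2

idom(n4) = n2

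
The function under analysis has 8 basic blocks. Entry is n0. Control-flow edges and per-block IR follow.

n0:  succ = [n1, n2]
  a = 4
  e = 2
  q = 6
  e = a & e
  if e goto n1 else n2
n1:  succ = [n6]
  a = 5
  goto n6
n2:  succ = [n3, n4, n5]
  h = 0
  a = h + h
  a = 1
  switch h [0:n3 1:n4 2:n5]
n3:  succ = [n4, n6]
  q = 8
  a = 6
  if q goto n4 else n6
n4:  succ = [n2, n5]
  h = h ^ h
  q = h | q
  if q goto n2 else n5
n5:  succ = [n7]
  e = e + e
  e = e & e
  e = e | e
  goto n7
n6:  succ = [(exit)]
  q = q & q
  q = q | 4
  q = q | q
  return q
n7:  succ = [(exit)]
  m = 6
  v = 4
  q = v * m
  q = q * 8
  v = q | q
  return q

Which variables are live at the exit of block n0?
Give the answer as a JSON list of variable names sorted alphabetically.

def/use:
  n0: {a,e,q} / ∅
  n1: {a} / ∅
  n2: {a,h} / ∅
  n3: {a,q} / ∅
  n4: {h,q} / {h,q}
  n5: {e} / {e}
  n6: {q} / {q}
  n7: {m,q,v} / ∅

Live sets:
  n0: in=∅ out={e,q}
  n1: in={q} out={q}
  n2: in={e,q} out={e,h,q}
  n3: in={e,h} out={e,h,q}
  n4: in={e,h,q} out={e,q}
  n5: in={e} out=∅
  n6: in={q} out=∅
  n7: in=∅ out=∅

live-out(n0) = ["e", "q"]

Answer: ["e", "q"]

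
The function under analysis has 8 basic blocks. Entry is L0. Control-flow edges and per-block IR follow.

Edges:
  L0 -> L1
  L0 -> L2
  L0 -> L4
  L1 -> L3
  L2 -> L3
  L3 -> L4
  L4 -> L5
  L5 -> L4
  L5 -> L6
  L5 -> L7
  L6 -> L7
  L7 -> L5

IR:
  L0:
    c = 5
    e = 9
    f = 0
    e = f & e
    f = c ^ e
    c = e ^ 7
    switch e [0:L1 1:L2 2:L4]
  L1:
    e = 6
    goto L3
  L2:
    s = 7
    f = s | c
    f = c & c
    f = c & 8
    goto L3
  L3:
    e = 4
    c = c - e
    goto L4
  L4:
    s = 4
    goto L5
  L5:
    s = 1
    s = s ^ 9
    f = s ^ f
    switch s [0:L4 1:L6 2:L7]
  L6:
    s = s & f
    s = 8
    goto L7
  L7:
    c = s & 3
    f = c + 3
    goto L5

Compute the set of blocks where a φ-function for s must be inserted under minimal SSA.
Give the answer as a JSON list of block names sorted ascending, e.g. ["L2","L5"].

Answer: ["L3", "L4", "L5", "L7"]

Analysis:
idom tree: L1←L0 L2←L0 L3←L0 L4←L0 L5←L4 L6←L5 L7←L5
Join-block Dom:
  L3: preds {L1,L2}: {L0,L1} ∩ {L0,L2} = {L0}; idom=L0
  L4: preds {L0,L3,L5}: {L0} ∩ {L0,L3} ∩ {L0,L4,L5} = {L0}; idom=L0
  L5: preds {L4,L7}: {L0,L4} ∩ {L0,L4,L5,L7} = {L0,L4}; idom=L4
  L7: preds {L5,L6}: {L0,L4,L5} ∩ {L0,L4,L5,L6} = {L0,L4,L5}; idom=L5

Frontier:
  L3←L1: walk L1 to L0
  L3←L2: walk L2 to L0
  L4←L0: walk · to L0
  L4←L3: walk L3 to L0
  L4←L5: walk L5→L4 to L0
  L5←L4: walk · to L4
  L5←L7: walk L7→L5 to L4
  L7←L5: walk · to L5
  L7←L6: walk L6 to L5
  DF(L0)=∅
  DF(L1)={L3}
  DF(L2)={L3}
  DF(L3)={L4}
  DF(L4)={L4}
  DF(L5)={L4,L5}
  DF(L6)={L7}
  DF(L7)={L5}

φ for s: defs {L2,L4,L5,L6}
  DF⁺ = {L3,L4,L5,L7}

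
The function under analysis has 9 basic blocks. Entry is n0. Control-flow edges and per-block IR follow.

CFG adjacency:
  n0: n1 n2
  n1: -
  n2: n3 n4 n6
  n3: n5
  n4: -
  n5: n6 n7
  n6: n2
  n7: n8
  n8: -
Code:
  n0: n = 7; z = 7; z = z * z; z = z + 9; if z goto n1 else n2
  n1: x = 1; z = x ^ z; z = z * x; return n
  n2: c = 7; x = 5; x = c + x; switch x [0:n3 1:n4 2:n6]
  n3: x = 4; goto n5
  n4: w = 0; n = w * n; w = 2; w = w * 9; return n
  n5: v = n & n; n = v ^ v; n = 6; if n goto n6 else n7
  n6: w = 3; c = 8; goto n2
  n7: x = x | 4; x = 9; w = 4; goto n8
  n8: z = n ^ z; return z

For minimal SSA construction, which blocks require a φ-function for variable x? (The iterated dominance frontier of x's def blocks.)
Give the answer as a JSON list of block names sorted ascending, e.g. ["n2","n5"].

idom tree: n1←n0 n2←n0 n3←n2 n4←n2 n5←n3 n6←n2 n7←n5 n8←n7
Join-block Dom:
  n2: preds {n0,n6}: {n0} ∩ {n0,n2,n6} = {n0}; idom=n0
  n6: preds {n2,n5}: {n0,n2} ∩ {n0,n2,n3,n5} = {n0,n2}; idom=n2

DF derivation:
  join n2 pred n0: · stop@n0
  join n2 pred n6: n6→n2 stop@n0
  join n6 pred n2: · stop@n2
  join n6 pred n5: n5→n3 stop@n2
  DF(n0)=∅
  DF(n1)=∅
  DF(n2)={n2}
  DF(n3)={n6}
  DF(n4)=∅
  DF(n5)={n6}
  DF(n6)={n2}
  DF(n7)=∅
  DF(n8)=∅

φ for x: defs {n1,n2,n3,n7}
  DF⁺ = {n2,n6}

Answer: ["n2", "n6"]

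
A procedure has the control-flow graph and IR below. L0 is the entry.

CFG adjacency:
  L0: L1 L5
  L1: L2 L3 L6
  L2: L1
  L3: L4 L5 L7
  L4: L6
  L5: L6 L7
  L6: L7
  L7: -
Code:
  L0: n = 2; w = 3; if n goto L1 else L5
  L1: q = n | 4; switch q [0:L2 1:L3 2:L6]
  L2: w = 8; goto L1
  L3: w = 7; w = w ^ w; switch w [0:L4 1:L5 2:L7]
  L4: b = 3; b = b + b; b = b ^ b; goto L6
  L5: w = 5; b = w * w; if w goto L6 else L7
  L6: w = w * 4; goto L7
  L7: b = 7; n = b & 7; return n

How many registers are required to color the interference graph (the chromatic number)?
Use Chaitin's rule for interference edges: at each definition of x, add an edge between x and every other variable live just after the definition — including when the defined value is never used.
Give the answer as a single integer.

Answer: 3

Working:
Block summaries:
  L0 def {n,w} use ∅
  L1 def {q} use {n}
  L2 def {w} use ∅
  L3 def {w} use ∅
  L4 def {b} use ∅
  L5 def {b,w} use ∅
  L6 def {w} use {w}
  L7 def {b,n} use ∅

Backward fixpoint:
  L0: in=∅ out={n,w}
  L1: in={n,w} out={n,w}
  L2: in={n} out={n,w}
  L3: in=∅ out={w}
  L4: in={w} out={w}
  L5: in=∅ out={w}
  L6: in={w} out=∅
  L7: in=∅ out=∅

Interference:
  b — {w}
  n — {q,w}
  q — {n,w}
  w — {b,n,q}

Registers:
  lower bound: {n,q,w} mutually conflict ⇒ χ ≥ 3
  3-colouring: r0={w}  r1={b,n}  r2={q}
  χ = 3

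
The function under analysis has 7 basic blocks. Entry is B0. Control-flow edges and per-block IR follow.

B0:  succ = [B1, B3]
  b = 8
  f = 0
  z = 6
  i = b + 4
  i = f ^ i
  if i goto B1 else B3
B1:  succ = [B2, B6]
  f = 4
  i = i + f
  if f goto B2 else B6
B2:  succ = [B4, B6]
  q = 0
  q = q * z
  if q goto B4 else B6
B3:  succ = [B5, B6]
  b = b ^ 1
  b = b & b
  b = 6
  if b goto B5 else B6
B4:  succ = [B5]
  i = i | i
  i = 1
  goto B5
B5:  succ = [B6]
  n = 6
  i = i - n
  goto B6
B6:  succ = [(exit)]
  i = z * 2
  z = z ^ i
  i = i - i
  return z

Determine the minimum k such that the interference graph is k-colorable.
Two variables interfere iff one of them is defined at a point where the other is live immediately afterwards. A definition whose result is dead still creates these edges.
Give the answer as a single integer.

def/use:
  B0 def {b,f,i,z} use ∅
  B1 def {f,i} use {i}
  B2 def {q} use {z}
  B3 def {b} use {b}
  B4 def {i} use {i}
  B5 def {i,n} use {i}
  B6 def {i,z} use {z}

Live sets:
  B0 li=∅ lo={b,i,z}
  B1 li={i,z} lo={i,z}
  B2 li={i,z} lo={i,z}
  B3 li={b,i,z} lo={i,z}
  B4 li={i,z} lo={i,z}
  B5 li={i,z} lo={z}
  B6 li={z} lo=∅

Interference:
  b: {f,i,z}
  f: {b,i,z}
  i: {b,f,n,q,z}
  n: {i,z}
  q: {i,z}
  z: {b,f,i,n,q}

Chromatic number:
  lower bound: {b,f,i,z} mutually conflict ⇒ χ ≥ 4
  4-colouring: R0={i}  R1={z}  R2={b,n,q}  R3={f}
  χ = 4

Answer: 4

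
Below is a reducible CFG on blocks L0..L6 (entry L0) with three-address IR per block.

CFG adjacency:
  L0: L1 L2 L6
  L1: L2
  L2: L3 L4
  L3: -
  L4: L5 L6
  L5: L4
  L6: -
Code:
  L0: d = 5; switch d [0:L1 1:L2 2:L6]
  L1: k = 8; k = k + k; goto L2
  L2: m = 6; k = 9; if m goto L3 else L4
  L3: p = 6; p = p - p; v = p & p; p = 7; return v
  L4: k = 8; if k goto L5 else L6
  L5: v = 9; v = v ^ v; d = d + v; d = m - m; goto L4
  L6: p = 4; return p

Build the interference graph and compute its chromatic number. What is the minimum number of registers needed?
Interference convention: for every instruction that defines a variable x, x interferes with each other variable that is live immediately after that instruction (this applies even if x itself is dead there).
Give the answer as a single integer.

Answer: 3

Working:
Block summaries:
  L0 def {d} use ∅
  L1 def {k} use ∅
  L2 def {k,m} use ∅
  L3 def {p,v} use ∅
  L4 def {k} use ∅
  L5 def {d,v} use {d,m}
  L6 def {p} use ∅

Liveness:
  L0 li=∅ lo={d}
  L1 li={d} lo={d}
  L2 li={d} lo={d,m}
  L3 li=∅ lo=∅
  L4 li={d,m} lo={d,m}
  L5 li={d,m} lo={d,m}
  L6 li=∅ lo=∅

Conflict graph:
  d↔{k,m,v}
  k↔{d,m}
  m↔{d,k,v}
  p↔{v}
  v↔{d,m,p}

Colouring:
  clique {d,k,m} ⇒ need ≥ 3
  assign d→R0 k→R2 m→R1 p→R0 v→R2 — no edge inside a register ⇒ χ ≤ 3
  χ = 3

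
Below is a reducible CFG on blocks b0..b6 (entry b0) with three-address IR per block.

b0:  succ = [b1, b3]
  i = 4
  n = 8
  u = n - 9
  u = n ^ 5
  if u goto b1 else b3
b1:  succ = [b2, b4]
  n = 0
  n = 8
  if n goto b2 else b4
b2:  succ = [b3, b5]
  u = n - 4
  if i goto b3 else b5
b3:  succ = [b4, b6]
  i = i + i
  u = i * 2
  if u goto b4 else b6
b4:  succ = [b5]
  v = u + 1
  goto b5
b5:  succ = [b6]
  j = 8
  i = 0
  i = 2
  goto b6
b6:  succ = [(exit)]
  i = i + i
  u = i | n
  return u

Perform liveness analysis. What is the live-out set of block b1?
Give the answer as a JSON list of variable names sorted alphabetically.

Answer: ["i", "n", "u"]

Working:
def/use:
  b0: {i,n,u} / ∅
  b1: {n} / ∅
  b2: {u} / {i,n}
  b3: {i,u} / {i}
  b4: {v} / {u}
  b5: {i,j} / ∅
  b6: {i,u} / {i,n}

Backward fixpoint:
  b0 li=∅ lo={i,n,u}
  b1 li={i,u} lo={i,n,u}
  b2 li={i,n} lo={i,n}
  b3 li={i,n} lo={i,n,u}
  b4 li={n,u} lo={n}
  b5 li={n} lo={i,n}
  b6 li={i,n} lo=∅

live-out(b1) = ["i", "n", "u"]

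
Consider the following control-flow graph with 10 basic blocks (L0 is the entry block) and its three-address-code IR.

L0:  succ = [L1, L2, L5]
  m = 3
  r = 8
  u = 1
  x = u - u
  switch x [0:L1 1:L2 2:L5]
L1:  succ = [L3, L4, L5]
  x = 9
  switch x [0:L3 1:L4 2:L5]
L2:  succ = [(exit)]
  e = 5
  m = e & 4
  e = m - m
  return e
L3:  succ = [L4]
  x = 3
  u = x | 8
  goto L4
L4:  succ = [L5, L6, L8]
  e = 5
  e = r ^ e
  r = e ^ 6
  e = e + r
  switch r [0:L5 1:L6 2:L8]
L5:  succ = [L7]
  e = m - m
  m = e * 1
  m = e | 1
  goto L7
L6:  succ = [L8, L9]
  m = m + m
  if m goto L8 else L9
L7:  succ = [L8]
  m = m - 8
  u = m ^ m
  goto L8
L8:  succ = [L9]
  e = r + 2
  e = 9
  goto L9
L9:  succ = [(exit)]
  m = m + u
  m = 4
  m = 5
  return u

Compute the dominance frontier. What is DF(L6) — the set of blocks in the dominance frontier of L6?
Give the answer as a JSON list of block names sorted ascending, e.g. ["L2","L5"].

Answer: ["L8", "L9"]

Working:
idom tree: L1←L0 L2←L0 L3←L1 L4←L1 L5←L0 L6←L4 L7←L5 L8←L0 L9←L0
Dom at joins:
  L4: preds {L1,L3}: {L0,L1} ∩ {L0,L1,L3} = {L0,L1}; idom=L1
  L5: preds {L0,L1,L4}: {L0} ∩ {L0,L1} ∩ {L0,L1,L4} = {L0}; idom=L0
  L8: preds {L4,L6,L7}: {L0,L1,L4} ∩ {L0,L1,L4,L6} ∩ {L0,L5,L7} = {L0}; idom=L0
  L9: preds {L6,L8}: {L0,L1,L4,L6} ∩ {L0,L8} = {L0}; idom=L0

Frontier:
  L4←L1: walk · to L1
  L4←L3: walk L3 to L1
  L5←L0: walk · to L0
  L5←L1: walk L1 to L0
  L5←L4: walk L4→L1 to L0
  L8←L4: walk L4→L1 to L0
  L8←L6: walk L6→L4→L1 to L0
  L8←L7: walk L7→L5 to L0
  L9←L6: walk L6→L4→L1 to L0
  L9←L8: walk L8 to L0
  L0 → ∅
  L1 → {L5,L8,L9}
  L2 → ∅
  L3 → {L4}
  L4 → {L5,L8,L9}
  L5 → {L8}
  L6 → {L8,L9}
  L7 → {L8}
  L8 → {L9}
  L9 → ∅

DF(L6) = ["L8", "L9"]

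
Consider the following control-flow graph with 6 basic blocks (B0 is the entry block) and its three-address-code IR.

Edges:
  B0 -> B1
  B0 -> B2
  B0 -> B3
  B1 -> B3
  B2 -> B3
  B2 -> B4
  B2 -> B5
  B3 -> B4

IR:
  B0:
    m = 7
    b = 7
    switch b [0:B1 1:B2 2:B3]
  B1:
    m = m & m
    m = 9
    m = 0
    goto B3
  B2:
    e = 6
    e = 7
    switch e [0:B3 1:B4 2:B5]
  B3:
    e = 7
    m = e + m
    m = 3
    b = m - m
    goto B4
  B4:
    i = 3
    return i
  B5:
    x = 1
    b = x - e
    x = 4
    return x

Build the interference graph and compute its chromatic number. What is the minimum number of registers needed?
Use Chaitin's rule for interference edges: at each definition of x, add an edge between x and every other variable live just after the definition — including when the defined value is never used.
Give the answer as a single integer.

Answer: 2

Derivation:
def/use:
  B0 def {b,m} use ∅
  B1 def {m} use {m}
  B2 def {e} use ∅
  B3 def {b,e,m} use {m}
  B4 def {i} use ∅
  B5 def {b,x} use {e}

Liveness:
  live B0: ∅→{m}
  live B1: {m}→{m}
  live B2: {m}→{e,m}
  live B3: {m}→∅
  live B4: ∅→∅
  live B5: {e}→∅

Conflict graph:
  b↔{m}
  e↔{m,x}
  i↔∅
  m↔{b,e}
  x↔{e}

Chromatic number:
  {b,m} pairwise interfere (2-clique) ⇒ χ ≥ 2
  assign b→r0 e→r0 i→r0 m→r1 x→r1 — no edge inside a register ⇒ χ ≤ 2
  χ = 2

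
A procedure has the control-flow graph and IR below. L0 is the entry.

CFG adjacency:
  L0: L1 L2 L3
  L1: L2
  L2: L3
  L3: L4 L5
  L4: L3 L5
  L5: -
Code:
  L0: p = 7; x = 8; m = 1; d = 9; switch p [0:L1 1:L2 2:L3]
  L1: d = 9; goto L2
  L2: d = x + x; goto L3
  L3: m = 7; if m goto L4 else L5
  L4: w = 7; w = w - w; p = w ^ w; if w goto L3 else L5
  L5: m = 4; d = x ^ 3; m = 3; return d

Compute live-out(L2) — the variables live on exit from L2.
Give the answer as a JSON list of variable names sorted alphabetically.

def/use:
  L0: def={d,m,p,x} ue=∅
  L1: def={d} ue=∅
  L2: def={d} ue={x}
  L3: def={m} ue=∅
  L4: def={p,w} ue=∅
  L5: def={d,m} ue={x}

Liveness:
  L0 li=∅ lo={x}
  L1 li={x} lo={x}
  L2 li={x} lo={x}
  L3 li={x} lo={x}
  L4 li={x} lo={x}
  L5 li={x} lo=∅

live-out(L2) = ["x"]

Answer: ["x"]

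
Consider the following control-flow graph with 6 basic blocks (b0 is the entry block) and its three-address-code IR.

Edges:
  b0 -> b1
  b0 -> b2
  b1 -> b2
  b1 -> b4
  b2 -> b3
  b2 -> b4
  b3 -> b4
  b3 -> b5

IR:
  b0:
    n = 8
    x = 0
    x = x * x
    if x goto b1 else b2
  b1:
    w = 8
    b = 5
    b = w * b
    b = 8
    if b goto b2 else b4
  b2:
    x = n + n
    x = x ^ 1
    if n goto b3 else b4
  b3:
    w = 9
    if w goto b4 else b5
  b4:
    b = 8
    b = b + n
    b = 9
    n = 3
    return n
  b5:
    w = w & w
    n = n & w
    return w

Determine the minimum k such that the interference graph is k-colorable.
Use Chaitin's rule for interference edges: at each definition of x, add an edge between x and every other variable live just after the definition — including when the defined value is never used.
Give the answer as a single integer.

Answer: 3

Analysis:
def/use:
  b0: def={n,x} ue=∅
  b1: def={b,w} ue=∅
  b2: def={x} ue={n}
  b3: def={w} ue=∅
  b4: def={b,n} ue={n}
  b5: def={n,w} ue={n,w}

Liveness:
  b0: in=∅ out={n}
  b1: in={n} out={n}
  b2: in={n} out={n}
  b3: in={n} out={n,w}
  b4: in={n} out=∅
  b5: in={n,w} out=∅

Interference:
  b↔{n,w}
  n↔{b,w,x}
  w↔{b,n}
  x↔{n}

Colouring:
  lower bound: {b,n,w} mutually conflict ⇒ χ ≥ 3
  assign b→R1 n→R0 w→R2 x→R1 — no edge inside a register ⇒ χ ≤ 3
  χ = 3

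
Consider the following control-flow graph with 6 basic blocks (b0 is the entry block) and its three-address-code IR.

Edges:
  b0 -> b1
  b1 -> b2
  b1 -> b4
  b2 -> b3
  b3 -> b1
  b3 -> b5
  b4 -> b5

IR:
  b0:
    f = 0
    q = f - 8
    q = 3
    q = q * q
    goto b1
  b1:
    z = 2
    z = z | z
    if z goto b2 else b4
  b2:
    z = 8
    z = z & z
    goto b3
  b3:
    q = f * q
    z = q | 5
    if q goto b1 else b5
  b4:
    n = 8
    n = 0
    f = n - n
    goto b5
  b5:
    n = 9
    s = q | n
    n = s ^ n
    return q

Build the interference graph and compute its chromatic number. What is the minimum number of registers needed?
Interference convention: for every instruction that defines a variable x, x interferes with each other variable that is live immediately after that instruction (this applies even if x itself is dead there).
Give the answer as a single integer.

def/use:
  b0 def {f,q} use ∅
  b1 def {z} use ∅
  b2 def {z} use ∅
  b3 def {q,z} use {f,q}
  b4 def {f,n} use ∅
  b5 def {n,s} use {q}

Liveness:
  b0 li=∅ lo={f,q}
  b1 li={f,q} lo={f,q}
  b2 li={f,q} lo={f,q}
  b3 li={f,q} lo={f,q}
  b4 li={q} lo={q}
  b5 li={q} lo=∅

Conflict graph:
  f: {q,z}
  n: {q,s}
  q: {f,n,s,z}
  s: {n,q}
  z: {f,q}

Chromatic number:
  clique {f,q,z} ⇒ need ≥ 3
  assign f→r1 n→r1 q→r0 s→r2 z→r2 — no edge inside a register ⇒ χ ≤ 3
  χ = 3

Answer: 3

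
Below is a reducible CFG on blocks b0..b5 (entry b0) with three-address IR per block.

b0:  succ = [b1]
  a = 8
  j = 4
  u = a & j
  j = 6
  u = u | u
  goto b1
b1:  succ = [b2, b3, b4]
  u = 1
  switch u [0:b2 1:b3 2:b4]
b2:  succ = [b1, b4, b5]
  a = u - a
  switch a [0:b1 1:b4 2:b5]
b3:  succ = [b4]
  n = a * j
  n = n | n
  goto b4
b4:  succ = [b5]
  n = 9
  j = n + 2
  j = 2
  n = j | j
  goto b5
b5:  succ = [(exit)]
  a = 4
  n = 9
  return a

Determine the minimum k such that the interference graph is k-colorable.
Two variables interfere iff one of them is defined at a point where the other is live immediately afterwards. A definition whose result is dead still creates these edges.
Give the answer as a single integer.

Answer: 3

Derivation:
Block summaries:
  b0: {a,j,u} / ∅
  b1: {u} / ∅
  b2: {a} / {a,u}
  b3: {n} / {a,j}
  b4: {j,n} / ∅
  b5: {a,n} / ∅

Liveness:
  b0: in=∅ out={a,j}
  b1: in={a,j} out={a,j,u}
  b2: in={a,j,u} out={a,j}
  b3: in={a,j} out=∅
  b4: in=∅ out=∅
  b5: in=∅ out=∅

Interfere edges:
  a — {j,n,u}
  j — {a,u}
  n — {a}
  u — {a,j}

Registers:
  {a,j,u} pairwise interfere (3-clique) ⇒ χ ≥ 3
  assign a→R0 j→R1 n→R1 u→R2 — no edge inside a register ⇒ χ ≤ 3
  χ = 3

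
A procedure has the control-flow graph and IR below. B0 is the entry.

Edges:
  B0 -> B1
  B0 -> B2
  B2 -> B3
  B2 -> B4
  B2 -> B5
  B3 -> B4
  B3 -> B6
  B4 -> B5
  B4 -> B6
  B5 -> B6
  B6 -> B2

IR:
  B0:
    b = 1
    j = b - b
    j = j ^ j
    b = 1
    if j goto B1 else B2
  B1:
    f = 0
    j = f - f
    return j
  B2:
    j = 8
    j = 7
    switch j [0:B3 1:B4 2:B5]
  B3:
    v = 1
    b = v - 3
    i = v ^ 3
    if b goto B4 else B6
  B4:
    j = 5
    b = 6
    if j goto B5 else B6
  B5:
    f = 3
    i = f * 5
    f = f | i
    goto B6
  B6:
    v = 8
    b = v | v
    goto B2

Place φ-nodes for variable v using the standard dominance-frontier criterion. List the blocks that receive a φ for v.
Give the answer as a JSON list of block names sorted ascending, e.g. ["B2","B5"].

idom tree: B1←B0 B2←B0 B3←B2 B4←B2 B5←B2 B6←B2
Dom at joins:
  B2: preds {B0,B6}: {B0} ∩ {B0,B2,B6} = {B0}; idom=B0
  B4: preds {B2,B3}: {B0,B2} ∩ {B0,B2,B3} = {B0,B2}; idom=B2
  B5: preds {B2,B4}: {B0,B2} ∩ {B0,B2,B4} = {B0,B2}; idom=B2
  B6: preds {B3,B4,B5}: {B0,B2,B3} ∩ {B0,B2,B4} ∩ {B0,B2,B5} = {B0,B2}; idom=B2

DF walk-up:
  B2←B0: walk · to B0
  B2←B6: walk B6→B2 to B0
  B4←B2: walk · to B2
  B4←B3: walk B3 to B2
  B5←B2: walk · to B2
  B5←B4: walk B4 to B2
  B6←B3: walk B3 to B2
  B6←B4: walk B4 to B2
  B6←B5: walk B5 to B2
  DF(B0)=∅
  DF(B1)=∅
  DF(B2)={B2}
  DF(B3)={B4,B6}
  DF(B4)={B5,B6}
  DF(B5)={B6}
  DF(B6)={B2}

φ for v: defs {B3,B6}
  DF⁺ = {B2,B4,B5,B6}

Answer: ["B2", "B4", "B5", "B6"]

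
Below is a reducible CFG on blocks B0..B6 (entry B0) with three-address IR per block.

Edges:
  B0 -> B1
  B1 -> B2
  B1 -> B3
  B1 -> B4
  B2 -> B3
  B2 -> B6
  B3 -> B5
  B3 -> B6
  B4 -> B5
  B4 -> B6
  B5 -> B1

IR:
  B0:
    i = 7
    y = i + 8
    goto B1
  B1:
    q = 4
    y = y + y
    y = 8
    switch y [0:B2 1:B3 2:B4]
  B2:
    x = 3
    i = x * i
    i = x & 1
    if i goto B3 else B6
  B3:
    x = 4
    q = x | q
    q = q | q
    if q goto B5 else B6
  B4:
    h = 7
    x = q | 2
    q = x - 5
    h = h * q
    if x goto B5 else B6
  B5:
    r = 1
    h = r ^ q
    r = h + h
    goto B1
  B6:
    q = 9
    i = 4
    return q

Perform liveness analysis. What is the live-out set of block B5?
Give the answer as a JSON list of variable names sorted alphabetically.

def/use:
  B0 def {i,y} use ∅
  B1 def {q,y} use {y}
  B2 def {i,x} use {i}
  B3 def {q,x} use {q}
  B4 def {h,q,x} use {q}
  B5 def {h,r} use {q}
  B6 def {i,q} use ∅

Liveness:
  B0: in=∅ out={i,y}
  B1: in={i,y} out={i,q,y}
  B2: in={i,q,y} out={i,q,y}
  B3: in={i,q,y} out={i,q,y}
  B4: in={i,q,y} out={i,q,y}
  B5: in={i,q,y} out={i,y}
  B6: in=∅ out=∅

live-out(B5) = ["i", "y"]

Answer: ["i", "y"]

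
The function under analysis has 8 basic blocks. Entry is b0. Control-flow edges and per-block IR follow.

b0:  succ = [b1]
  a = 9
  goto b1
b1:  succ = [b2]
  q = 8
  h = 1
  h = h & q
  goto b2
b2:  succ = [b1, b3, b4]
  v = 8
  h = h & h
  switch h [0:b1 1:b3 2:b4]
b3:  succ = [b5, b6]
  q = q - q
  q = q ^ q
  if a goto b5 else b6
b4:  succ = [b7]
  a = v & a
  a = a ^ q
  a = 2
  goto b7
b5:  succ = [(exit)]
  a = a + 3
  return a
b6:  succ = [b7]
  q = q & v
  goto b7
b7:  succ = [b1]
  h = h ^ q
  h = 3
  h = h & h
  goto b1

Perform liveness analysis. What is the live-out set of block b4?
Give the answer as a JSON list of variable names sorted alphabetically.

Block summaries:
  b0: {a} / ∅
  b1: {h,q} / ∅
  b2: {h,v} / {h}
  b3: {q} / {a,q}
  b4: {a} / {a,q,v}
  b5: {a} / {a}
  b6: {q} / {q,v}
  b7: {h} / {h,q}

Liveness:
  live b0: ∅→{a}
  live b1: {a}→{a,h,q}
  live b2: {a,h,q}→{a,h,q,v}
  live b3: {a,h,q,v}→{a,h,q,v}
  live b4: {a,h,q,v}→{a,h,q}
  live b5: {a}→∅
  live b6: {a,h,q,v}→{a,h,q}
  live b7: {a,h,q}→{a}

live-out(b4) = ["a", "h", "q"]

Answer: ["a", "h", "q"]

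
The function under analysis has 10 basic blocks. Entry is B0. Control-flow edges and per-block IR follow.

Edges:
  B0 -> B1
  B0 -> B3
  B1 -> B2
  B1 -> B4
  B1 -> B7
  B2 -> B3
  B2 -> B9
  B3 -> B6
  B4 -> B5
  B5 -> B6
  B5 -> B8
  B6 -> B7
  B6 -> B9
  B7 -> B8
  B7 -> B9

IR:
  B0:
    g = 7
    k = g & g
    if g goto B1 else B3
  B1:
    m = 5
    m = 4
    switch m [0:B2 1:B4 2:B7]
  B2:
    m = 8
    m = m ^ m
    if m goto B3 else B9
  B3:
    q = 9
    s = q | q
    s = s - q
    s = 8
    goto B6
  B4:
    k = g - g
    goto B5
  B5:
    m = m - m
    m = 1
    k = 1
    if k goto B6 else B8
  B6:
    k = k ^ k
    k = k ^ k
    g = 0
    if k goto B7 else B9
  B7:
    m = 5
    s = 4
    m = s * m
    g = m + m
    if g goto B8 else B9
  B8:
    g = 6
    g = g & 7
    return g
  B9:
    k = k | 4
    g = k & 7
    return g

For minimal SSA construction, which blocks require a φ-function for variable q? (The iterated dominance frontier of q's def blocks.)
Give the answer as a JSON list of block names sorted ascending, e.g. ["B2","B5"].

idom tree: B1←B0 B2←B1 B3←B0 B4←B1 B5←B4 B6←B0 B7←B0 B8←B0 B9←B0
Dom∩ at merges:
  B3: preds {B0,B2}: {B0} ∩ {B0,B1,B2} = {B0}; idom=B0
  B6: preds {B3,B5}: {B0,B3} ∩ {B0,B1,B4,B5} = {B0}; idom=B0
  B7: preds {B1,B6}: {B0,B1} ∩ {B0,B6} = {B0}; idom=B0
  B8: preds {B5,B7}: {B0,B1,B4,B5} ∩ {B0,B7} = {B0}; idom=B0
  B9: preds {B2,B6,B7}: {B0,B1,B2} ∩ {B0,B6} ∩ {B0,B7} = {B0}; idom=B0

Frontier:
  join B3 pred B0: · stop@B0
  join B3 pred B2: B2→B1 stop@B0
  join B6 pred B3: B3 stop@B0
  join B6 pred B5: B5→B4→B1 stop@B0
  join B7 pred B1: B1 stop@B0
  join B7 pred B6: B6 stop@B0
  join B8 pred B5: B5→B4→B1 stop@B0
  join B8 pred B7: B7 stop@B0
  join B9 pred B2: B2→B1 stop@B0
  join B9 pred B6: B6 stop@B0
  join B9 pred B7: B7 stop@B0
  B0 → ∅
  B1 → {B3,B6,B7,B8,B9}
  B2 → {B3,B9}
  B3 → {B6}
  B4 → {B6,B8}
  B5 → {B6,B8}
  B6 → {B7,B9}
  B7 → {B8,B9}
  B8 → ∅
  B9 → ∅

φ for q: defs {B3}
  DF⁺ = {B6,B7,B8,B9}

Answer: ["B6", "B7", "B8", "B9"]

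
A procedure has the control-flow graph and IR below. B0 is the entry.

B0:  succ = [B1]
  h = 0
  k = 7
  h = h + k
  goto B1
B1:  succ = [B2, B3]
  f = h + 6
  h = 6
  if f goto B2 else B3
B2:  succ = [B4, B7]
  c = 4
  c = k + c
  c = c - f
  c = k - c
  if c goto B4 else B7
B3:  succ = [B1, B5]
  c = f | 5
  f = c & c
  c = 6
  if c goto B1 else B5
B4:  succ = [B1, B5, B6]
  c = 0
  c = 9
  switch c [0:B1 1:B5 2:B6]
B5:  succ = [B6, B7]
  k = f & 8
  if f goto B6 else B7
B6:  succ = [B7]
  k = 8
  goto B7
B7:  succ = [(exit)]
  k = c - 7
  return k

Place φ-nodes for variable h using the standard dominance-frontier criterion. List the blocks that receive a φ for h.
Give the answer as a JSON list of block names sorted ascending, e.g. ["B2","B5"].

idom tree: B1←B0 B2←B1 B3←B1 B4←B2 B5←B1 B6←B1 B7←B1
Dom at joins:
  B1: preds {B0,B3,B4}: {B0} ∩ {B0,B1,B3} ∩ {B0,B1,B2,B4} = {B0}; idom=B0
  B5: preds {B3,B4}: {B0,B1,B3} ∩ {B0,B1,B2,B4} = {B0,B1}; idom=B1
  B6: preds {B4,B5}: {B0,B1,B2,B4} ∩ {B0,B1,B5} = {B0,B1}; idom=B1
  B7: preds {B2,B5,B6}: {B0,B1,B2} ∩ {B0,B1,B5} ∩ {B0,B1,B6} = {B0,B1}; idom=B1

DF derivation:
  B1←B0: walk · to B0
  B1←B3: walk B3→B1 to B0
  B1←B4: walk B4→B2→B1 to B0
  B5←B3: walk B3 to B1
  B5←B4: walk B4→B2 to B1
  B6←B4: walk B4→B2 to B1
  B6←B5: walk B5 to B1
  B7←B2: walk B2 to B1
  B7←B5: walk B5 to B1
  B7←B6: walk B6 to B1
  DF(B0)=∅
  DF(B1)={B1}
  DF(B2)={B1,B5,B6,B7}
  DF(B3)={B1,B5}
  DF(B4)={B1,B5,B6}
  DF(B5)={B6,B7}
  DF(B6)={B7}
  DF(B7)=∅

φ for h: defs {B0,B1}
  DF⁺ = {B1}

Answer: ["B1"]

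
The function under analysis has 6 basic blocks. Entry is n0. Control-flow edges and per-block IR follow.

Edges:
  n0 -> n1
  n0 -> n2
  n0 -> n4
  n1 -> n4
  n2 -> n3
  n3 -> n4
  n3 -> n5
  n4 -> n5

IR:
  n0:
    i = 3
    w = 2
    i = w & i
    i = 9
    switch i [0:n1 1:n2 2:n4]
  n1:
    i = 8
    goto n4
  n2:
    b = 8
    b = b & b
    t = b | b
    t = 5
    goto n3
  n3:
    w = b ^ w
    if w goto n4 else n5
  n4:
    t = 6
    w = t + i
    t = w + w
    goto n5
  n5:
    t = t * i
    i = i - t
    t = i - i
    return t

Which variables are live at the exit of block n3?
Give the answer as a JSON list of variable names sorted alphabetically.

Block summaries:
  n0: def={i,w} ue=∅
  n1: def={i} ue=∅
  n2: def={b,t} ue=∅
  n3: def={w} ue={b,w}
  n4: def={t,w} ue={i}
  n5: def={i,t} ue={i,t}

Liveness:
  n0 li=∅ lo={i,w}
  n1 li=∅ lo={i}
  n2 li={i,w} lo={b,i,t,w}
  n3 li={b,i,t,w} lo={i,t}
  n4 li={i} lo={i,t}
  n5 li={i,t} lo=∅

live-out(n3) = ["i", "t"]

Answer: ["i", "t"]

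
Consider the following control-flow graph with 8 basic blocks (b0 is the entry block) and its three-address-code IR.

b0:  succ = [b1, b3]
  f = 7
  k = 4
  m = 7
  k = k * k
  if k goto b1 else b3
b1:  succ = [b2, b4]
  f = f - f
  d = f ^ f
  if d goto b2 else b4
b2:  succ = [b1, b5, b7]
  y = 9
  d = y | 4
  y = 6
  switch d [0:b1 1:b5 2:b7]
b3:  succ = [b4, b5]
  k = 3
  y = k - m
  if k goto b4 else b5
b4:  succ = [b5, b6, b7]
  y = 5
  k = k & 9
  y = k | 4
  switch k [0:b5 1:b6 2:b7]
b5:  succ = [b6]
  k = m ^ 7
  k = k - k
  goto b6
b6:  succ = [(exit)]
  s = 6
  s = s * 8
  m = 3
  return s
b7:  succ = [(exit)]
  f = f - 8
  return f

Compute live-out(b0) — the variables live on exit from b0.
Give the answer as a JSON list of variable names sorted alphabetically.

Block summaries:
  b0 def {f,k,m} use ∅
  b1 def {d,f} use {f}
  b2 def {d,y} use ∅
  b3 def {k,y} use {m}
  b4 def {k,y} use {k}
  b5 def {k} use {m}
  b6 def {m,s} use ∅
  b7 def {f} use {f}

Backward fixpoint:
  live b0: ∅→{f,k,m}
  live b1: {f,k,m}→{f,k,m}
  live b2: {f,k,m}→{f,k,m}
  live b3: {f,m}→{f,k,m}
  live b4: {f,k,m}→{f,m}
  live b5: {m}→∅
  live b6: ∅→∅
  live b7: {f}→∅

live-out(b0) = ["f", "k", "m"]

Answer: ["f", "k", "m"]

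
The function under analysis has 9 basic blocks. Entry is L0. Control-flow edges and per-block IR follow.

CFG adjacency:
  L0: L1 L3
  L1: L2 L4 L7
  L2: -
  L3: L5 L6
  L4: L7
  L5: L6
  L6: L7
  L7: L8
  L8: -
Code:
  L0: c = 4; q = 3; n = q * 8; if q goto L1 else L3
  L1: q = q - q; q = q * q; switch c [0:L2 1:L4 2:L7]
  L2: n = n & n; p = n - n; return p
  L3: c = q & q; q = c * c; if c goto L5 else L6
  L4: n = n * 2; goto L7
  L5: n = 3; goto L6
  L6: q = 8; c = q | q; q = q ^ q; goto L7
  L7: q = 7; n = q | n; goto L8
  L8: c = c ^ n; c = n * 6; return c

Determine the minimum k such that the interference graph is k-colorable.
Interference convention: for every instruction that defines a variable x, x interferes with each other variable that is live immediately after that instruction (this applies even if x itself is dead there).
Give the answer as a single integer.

def/use:
  L0 def {c,n,q} use ∅
  L1 def {q} use {c,q}
  L2 def {n,p} use {n}
  L3 def {c,q} use {q}
  L4 def {n} use {n}
  L5 def {n} use ∅
  L6 def {c,q} use ∅
  L7 def {n,q} use {n}
  L8 def {c} use {c,n}

Backward fixpoint:
  L0 li=∅ lo={c,n,q}
  L1 li={c,n,q} lo={c,n}
  L2 li={n} lo=∅
  L3 li={n,q} lo={n}
  L4 li={c,n} lo={c,n}
  L5 li=∅ lo={n}
  L6 li={n} lo={c,n}
  L7 li={c,n} lo={c,n}
  L8 li={c,n} lo=∅

Conflict graph:
  c — {n,q}
  n — {c,q}
  p — ∅
  q — {c,n}

Registers:
  lower bound: {c,n,q} mutually conflict ⇒ χ ≥ 3
  3-colouring: c0={c,p}  c1={n}  c2={q}
  χ = 3

Answer: 3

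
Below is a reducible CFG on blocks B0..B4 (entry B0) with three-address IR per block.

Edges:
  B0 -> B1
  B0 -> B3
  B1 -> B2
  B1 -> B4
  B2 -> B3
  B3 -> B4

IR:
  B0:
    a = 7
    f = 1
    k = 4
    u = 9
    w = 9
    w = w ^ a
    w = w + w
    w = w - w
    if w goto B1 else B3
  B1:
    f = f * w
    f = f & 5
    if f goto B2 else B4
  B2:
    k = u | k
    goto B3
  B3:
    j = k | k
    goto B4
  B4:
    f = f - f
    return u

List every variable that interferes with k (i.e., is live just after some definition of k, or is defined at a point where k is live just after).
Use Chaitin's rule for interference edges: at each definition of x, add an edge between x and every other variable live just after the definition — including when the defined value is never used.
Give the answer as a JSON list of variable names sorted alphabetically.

Per-block:
  B0: {a,f,k,u,w} / ∅
  B1: {f} / {f,w}
  B2: {k} / {k,u}
  B3: {j} / {k}
  B4: {f} / {f,u}

Live sets:
  B0: in=∅ out={f,k,u,w}
  B1: in={f,k,u,w} out={f,k,u}
  B2: in={f,k,u} out={f,k,u}
  B3: in={f,k,u} out={f,u}
  B4: in={f,u} out=∅

Interference:
  a↔{f,k,u,w}
  f↔{a,j,k,u,w}
  j↔{f,u}
  k↔{a,f,u,w}
  u↔{a,f,j,k,w}
  w↔{a,f,k,u}

N(k) = ["a", "f", "u", "w"]

Answer: ["a", "f", "u", "w"]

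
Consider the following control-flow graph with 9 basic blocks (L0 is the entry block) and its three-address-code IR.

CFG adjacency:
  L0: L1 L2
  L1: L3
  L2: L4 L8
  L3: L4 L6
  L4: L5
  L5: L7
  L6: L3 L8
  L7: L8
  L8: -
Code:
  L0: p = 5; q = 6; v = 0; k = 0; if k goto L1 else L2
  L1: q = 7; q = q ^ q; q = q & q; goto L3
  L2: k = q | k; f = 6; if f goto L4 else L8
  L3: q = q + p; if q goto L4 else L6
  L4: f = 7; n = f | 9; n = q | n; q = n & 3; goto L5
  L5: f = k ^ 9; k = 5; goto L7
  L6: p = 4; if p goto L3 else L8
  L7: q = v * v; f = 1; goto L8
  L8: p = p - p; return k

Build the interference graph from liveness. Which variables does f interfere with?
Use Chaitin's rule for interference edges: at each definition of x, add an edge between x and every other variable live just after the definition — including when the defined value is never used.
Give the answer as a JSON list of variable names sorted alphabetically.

Answer: ["k", "p", "q", "v"]

Analysis:
def/use:
  L0 def {k,p,q,v} use ∅
  L1 def {q} use ∅
  L2 def {f,k} use {k,q}
  L3 def {q} use {p,q}
  L4 def {f,n,q} use {q}
  L5 def {f,k} use {k}
  L6 def {p} use ∅
  L7 def {f,q} use {v}
  L8 def {p} use {k,p}

Backward fixpoint:
  L0 li=∅ lo={k,p,q,v}
  L1 li={k,p,v} lo={k,p,q,v}
  L2 li={k,p,q,v} lo={k,p,q,v}
  L3 li={k,p,q,v} lo={k,p,q,v}
  L4 li={k,p,q,v} lo={k,p,v}
  L5 li={k,p,v} lo={k,p,v}
  L6 li={k,q,v} lo={k,p,q,v}
  L7 li={k,p,v} lo={k,p}
  L8 li={k,p} lo=∅

Conflict graph:
  f: {k,p,q,v}
  k: {f,n,p,q,v}
  n: {k,p,q,v}
  p: {f,k,n,q,v}
  q: {f,k,n,p,v}
  v: {f,k,n,p,q}

N(f) = ["k", "p", "q", "v"]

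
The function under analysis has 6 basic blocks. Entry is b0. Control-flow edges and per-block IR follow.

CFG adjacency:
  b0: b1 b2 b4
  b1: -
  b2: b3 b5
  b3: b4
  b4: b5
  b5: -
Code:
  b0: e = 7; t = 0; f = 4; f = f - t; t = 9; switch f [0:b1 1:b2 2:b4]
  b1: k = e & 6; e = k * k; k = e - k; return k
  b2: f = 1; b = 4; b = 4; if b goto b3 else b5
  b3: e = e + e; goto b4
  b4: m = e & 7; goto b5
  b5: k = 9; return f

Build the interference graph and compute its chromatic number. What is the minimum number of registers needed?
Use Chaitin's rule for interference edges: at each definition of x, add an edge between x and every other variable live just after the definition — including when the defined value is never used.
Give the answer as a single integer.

Answer: 3

Derivation:
Per-block:
  b0 def {e,f,t} use ∅
  b1 def {e,k} use {e}
  b2 def {b,f} use ∅
  b3 def {e} use {e}
  b4 def {m} use {e}
  b5 def {k} use {f}

Liveness:
  b0: in=∅ out={e,f}
  b1: in={e} out=∅
  b2: in={e} out={e,f}
  b3: in={e,f} out={e,f}
  b4: in={e,f} out={f}
  b5: in={f} out=∅

Conflict graph:
  b: {e,f}
  e: {b,f,k,t}
  f: {b,e,k,m,t}
  k: {e,f}
  m: {f}
  t: {e,f}

Colouring:
  {b,e,f} pairwise interfere (3-clique) ⇒ χ ≥ 3
  assign b→R2 e→R1 f→R0 k→R2 m→R1 t→R2 — no edge inside a register ⇒ χ ≤ 3
  χ = 3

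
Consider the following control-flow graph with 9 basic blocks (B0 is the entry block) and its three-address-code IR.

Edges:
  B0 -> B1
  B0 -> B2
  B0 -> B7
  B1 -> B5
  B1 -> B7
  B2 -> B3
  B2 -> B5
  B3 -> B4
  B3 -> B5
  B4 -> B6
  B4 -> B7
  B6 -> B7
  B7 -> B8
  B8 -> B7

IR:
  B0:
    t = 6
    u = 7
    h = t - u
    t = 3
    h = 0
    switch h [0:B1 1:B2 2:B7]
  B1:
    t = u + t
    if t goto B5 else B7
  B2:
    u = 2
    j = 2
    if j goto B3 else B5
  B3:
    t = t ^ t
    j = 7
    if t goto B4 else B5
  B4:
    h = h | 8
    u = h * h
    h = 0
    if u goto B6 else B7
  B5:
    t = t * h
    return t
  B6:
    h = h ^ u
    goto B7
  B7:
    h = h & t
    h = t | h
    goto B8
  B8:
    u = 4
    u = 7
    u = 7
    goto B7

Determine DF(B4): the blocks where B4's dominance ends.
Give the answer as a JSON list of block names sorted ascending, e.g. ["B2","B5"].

Answer: ["B7"]

Analysis:
idom tree: B1←B0 B2←B0 B3←B2 B4←B3 B5←B0 B6←B4 B7←B0 B8←B7
Join-block Dom:
  B5: preds {B1,B2,B3}: {B0,B1} ∩ {B0,B2} ∩ {B0,B2,B3} = {B0}; idom=B0
  B7: preds {B0,B1,B4,B6,B8}: {B0} ∩ {B0,B1} ∩ {B0,B2,B3,B4} ∩ {B0,B2,B3,B4,B6} ∩ {B0,B7,B8} = {B0}; idom=B0

DF derivation:
  join B5 pred B1: B1 stop@B0
  join B5 pred B2: B2 stop@B0
  join B5 pred B3: B3→B2 stop@B0
  join B7 pred B0: · stop@B0
  join B7 pred B1: B1 stop@B0
  join B7 pred B4: B4→B3→B2 stop@B0
  join B7 pred B6: B6→B4→B3→B2 stop@B0
  join B7 pred B8: B8→B7 stop@B0
  B0: DF=∅
  B1: DF={B5,B7}
  B2: DF={B5,B7}
  B3: DF={B5,B7}
  B4: DF={B7}
  B5: DF=∅
  B6: DF={B7}
  B7: DF={B7}
  B8: DF={B7}

DF(B4) = ["B7"]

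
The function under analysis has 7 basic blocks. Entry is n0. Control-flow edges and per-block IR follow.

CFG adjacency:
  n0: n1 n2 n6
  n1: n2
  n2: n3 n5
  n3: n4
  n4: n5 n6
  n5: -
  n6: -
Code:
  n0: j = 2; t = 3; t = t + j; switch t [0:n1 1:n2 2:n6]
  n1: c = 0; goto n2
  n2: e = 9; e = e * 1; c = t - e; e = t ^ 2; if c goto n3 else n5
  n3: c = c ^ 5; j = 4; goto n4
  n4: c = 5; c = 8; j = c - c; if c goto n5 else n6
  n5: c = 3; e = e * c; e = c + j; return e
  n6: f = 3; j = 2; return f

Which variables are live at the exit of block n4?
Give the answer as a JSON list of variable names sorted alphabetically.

Answer: ["e", "j"]

Derivation:
def/use:
  n0: {j,t} / ∅
  n1: {c} / ∅
  n2: {c,e} / {t}
  n3: {c,j} / {c}
  n4: {c,j} / ∅
  n5: {c,e} / {e,j}
  n6: {f,j} / ∅

Liveness:
  n0: in=∅ out={j,t}
  n1: in={j,t} out={j,t}
  n2: in={j,t} out={c,e,j}
  n3: in={c,e} out={e}
  n4: in={e} out={e,j}
  n5: in={e,j} out=∅
  n6: in=∅ out=∅

live-out(n4) = ["e", "j"]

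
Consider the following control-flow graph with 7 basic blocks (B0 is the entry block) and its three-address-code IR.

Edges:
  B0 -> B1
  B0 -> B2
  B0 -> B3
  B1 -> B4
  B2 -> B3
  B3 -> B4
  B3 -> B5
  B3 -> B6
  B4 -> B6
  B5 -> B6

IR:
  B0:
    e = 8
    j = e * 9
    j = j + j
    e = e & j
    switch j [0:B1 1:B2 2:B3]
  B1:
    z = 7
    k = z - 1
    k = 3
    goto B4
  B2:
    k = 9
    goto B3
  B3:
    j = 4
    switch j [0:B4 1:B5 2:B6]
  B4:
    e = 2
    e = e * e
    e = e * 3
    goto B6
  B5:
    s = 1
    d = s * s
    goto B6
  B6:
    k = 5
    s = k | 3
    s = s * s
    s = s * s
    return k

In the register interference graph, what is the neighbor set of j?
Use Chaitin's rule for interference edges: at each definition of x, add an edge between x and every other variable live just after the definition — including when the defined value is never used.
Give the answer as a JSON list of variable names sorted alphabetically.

Answer: ["e"]

Derivation:
Per-block:
  B0 def {e,j} use ∅
  B1 def {k,z} use ∅
  B2 def {k} use ∅
  B3 def {j} use ∅
  B4 def {e} use ∅
  B5 def {d,s} use ∅
  B6 def {k,s} use ∅

Liveness:
  live B0: ∅→∅
  live B1: ∅→∅
  live B2: ∅→∅
  live B3: ∅→∅
  live B4: ∅→∅
  live B5: ∅→∅
  live B6: ∅→∅

Conflict graph:
  d↔∅
  e↔{j}
  j↔{e}
  k↔{s}
  s↔{k}
  z↔∅

N(j) = ["e"]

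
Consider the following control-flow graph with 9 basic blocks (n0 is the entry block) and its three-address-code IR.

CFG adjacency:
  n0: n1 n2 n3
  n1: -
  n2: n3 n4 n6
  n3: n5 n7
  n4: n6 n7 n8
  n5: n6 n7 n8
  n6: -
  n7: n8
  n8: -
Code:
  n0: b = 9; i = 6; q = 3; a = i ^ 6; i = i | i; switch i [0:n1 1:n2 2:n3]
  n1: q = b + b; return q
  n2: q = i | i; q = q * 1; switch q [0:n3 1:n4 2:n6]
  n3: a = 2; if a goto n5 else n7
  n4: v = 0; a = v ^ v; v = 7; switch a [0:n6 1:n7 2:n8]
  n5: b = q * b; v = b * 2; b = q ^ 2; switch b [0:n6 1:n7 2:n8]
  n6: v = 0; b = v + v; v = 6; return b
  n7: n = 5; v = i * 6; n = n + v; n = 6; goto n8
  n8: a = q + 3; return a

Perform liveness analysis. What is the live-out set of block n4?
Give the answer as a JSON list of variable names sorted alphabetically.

Answer: ["i", "q"]

Working:
Block summaries:
  n0: {a,b,i,q} / ∅
  n1: {q} / {b}
  n2: {q} / {i}
  n3: {a} / ∅
  n4: {a,v} / ∅
  n5: {b,v} / {b,q}
  n6: {b,v} / ∅
  n7: {n,v} / {i}
  n8: {a} / {q}

Backward fixpoint:
  n0: in=∅ out={b,i,q}
  n1: in={b} out=∅
  n2: in={b,i} out={b,i,q}
  n3: in={b,i,q} out={b,i,q}
  n4: in={i,q} out={i,q}
  n5: in={b,i,q} out={i,q}
  n6: in=∅ out=∅
  n7: in={i,q} out={q}
  n8: in={q} out=∅

live-out(n4) = ["i", "q"]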